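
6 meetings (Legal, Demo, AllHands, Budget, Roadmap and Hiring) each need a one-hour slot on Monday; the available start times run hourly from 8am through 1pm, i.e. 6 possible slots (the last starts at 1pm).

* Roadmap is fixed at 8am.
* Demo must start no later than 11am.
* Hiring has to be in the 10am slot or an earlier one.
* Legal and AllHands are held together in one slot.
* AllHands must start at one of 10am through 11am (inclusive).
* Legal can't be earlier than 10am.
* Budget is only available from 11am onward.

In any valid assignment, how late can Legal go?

11am

Legal is available from 10am; Legal must be in the same slot as AllHands, which can't be after 11am, so Legal is at most 11am.
Legal at 11am is achievable: Roadmap -> 8am; Hiring -> 8am; Budget -> 11am; Legal -> 11am; AllHands -> 11am; Demo -> 8am.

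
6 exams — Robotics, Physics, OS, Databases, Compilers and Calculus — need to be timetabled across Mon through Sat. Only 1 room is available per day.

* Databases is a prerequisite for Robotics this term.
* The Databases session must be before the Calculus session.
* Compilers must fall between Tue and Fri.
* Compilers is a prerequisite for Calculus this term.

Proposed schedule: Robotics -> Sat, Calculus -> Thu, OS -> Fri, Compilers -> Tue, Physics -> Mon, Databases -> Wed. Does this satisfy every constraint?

The Databases session must be before the Calculus session — holds.
Databases is a prerequisite for Robotics this term — holds.
Compilers must fall between Tue and Fri — holds.
Compilers is a prerequisite for Calculus this term — holds.
Only 1 room is available per day — holds.

Valid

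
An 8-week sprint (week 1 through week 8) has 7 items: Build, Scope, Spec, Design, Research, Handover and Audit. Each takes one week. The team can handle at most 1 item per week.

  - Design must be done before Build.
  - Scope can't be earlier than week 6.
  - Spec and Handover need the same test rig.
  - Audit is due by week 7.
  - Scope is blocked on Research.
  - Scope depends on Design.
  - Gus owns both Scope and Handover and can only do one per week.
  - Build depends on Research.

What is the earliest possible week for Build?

Precedence pushes Build to at least week 2.
Build at week 3 is achievable: Research=week 2; Design=week 1; Audit=week 4; Scope=week 6; Build=week 3; Spec=week 5; Handover=week 7.
Nothing earlier works — the conflict and capacity constraints rule out every week before week 3.

week 3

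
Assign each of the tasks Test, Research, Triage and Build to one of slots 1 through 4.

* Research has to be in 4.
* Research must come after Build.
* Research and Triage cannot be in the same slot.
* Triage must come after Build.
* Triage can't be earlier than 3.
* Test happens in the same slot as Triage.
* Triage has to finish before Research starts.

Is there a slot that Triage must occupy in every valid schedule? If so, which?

3

Triage's window is 3–4.
Research is fixed at 4, and Triage can't share a slot with Research.
So Triage must be 3.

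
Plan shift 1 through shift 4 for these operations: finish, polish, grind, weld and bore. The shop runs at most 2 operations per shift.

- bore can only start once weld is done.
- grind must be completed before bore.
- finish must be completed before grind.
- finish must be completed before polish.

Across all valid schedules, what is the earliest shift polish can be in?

Precedence pushes polish to at least shift 2.
polish at shift 2 is achievable: finish in shift 1; weld in shift 1; polish in shift 2; bore in shift 3; grind in shift 2.

shift 2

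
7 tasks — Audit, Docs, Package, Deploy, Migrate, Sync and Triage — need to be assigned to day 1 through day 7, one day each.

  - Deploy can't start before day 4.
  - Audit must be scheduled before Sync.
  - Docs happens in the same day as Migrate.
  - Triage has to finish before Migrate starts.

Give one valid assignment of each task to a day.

Audit in day 1, Docs in day 2, Migrate in day 2, Package in day 1, Sync in day 2, Deploy in day 4, Triage in day 1

Checking: Audit(day 1) before Sync(day 2); Triage(day 1) before Migrate(day 2); Docs = Migrate = day 2; Deploy=day 4 in [day 4,day 7].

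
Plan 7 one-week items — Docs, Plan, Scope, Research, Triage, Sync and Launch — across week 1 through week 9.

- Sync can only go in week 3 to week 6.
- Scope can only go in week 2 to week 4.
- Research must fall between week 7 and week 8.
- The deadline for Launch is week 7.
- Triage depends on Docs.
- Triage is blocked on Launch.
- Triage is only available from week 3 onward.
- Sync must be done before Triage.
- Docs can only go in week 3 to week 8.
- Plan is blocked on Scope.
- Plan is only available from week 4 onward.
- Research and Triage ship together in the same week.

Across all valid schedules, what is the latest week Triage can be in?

Triage is available from week 3; Triage must be in the same week as Research, which can't be before week 7, so Triage is at least week 7; Triage must be in the same week as Research, which can't be after week 8, so Triage is at most week 8.
Triage at week 8 is achievable: Sync in week 3, Launch in week 1, Plan in week 4, Research in week 8, Scope in week 2, Docs in week 3, Triage in week 8.

week 8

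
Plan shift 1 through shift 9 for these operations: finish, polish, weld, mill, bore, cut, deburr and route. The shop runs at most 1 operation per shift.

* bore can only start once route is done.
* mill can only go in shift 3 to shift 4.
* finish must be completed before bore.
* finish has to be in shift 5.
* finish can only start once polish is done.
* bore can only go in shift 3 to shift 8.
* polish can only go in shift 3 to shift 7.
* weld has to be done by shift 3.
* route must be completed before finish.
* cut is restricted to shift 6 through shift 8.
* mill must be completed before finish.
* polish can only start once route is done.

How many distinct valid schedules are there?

Splitting on polish: it can be shift 3 (24), shift 4 (24). Listing each branch's schedules as (finish, weld, mill, bore, cut, deburr, route) by shift number:
polish=shift 3: (5,1,4,6,7,8,2) (5,1,4,6,7,9,2) (5,1,4,6,8,7,2) (5,1,4,6,8,9,2) (5,1,4,7,6,8,2) (5,1,4,7,6,9,2) (5,1,4,7,8,6,2) (5,1,4,7,8,9,2) (5,1,4,8,6,7,2) (5,1,4,8,6,9,2) (5,1,4,8,7,6,2) (5,1,4,8,7,9,2) (5,2,4,6,7,8,1) (5,2,4,6,7,9,1) (5,2,4,6,8,7,1) (5,2,4,6,8,9,1) (5,2,4,7,6,8,1) (5,2,4,7,6,9,1) (5,2,4,7,8,6,1) (5,2,4,7,8,9,1) (5,2,4,8,6,7,1) (5,2,4,8,6,9,1) (5,2,4,8,7,6,1) (5,2,4,8,7,9,1) — 24.
polish=shift 4: (5,1,3,6,7,8,2) (5,1,3,6,7,9,2) (5,1,3,6,8,7,2) (5,1,3,6,8,9,2) (5,1,3,7,6,8,2) (5,1,3,7,6,9,2) (5,1,3,7,8,6,2) (5,1,3,7,8,9,2) (5,1,3,8,6,7,2) (5,1,3,8,6,9,2) (5,1,3,8,7,6,2) (5,1,3,8,7,9,2) (5,2,3,6,7,8,1) (5,2,3,6,7,9,1) (5,2,3,6,8,7,1) (5,2,3,6,8,9,1) (5,2,3,7,6,8,1) (5,2,3,7,6,9,1) (5,2,3,7,8,6,1) (5,2,3,7,8,9,1) (5,2,3,8,6,7,1) (5,2,3,8,6,9,1) (5,2,3,8,7,6,1) (5,2,3,8,7,9,1) — 24.
Summing: 24 + 24 = 48.

48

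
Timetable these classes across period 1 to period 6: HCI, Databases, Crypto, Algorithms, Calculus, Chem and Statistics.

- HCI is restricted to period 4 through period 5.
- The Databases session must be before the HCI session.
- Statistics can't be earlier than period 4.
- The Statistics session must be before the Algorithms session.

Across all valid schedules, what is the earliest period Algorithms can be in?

period 5

Precedence pushes Algorithms to at least period 5.
Algorithms at period 5 is achievable: Databases in period 1; HCI in period 4; Calculus in period 1; Statistics in period 4; Algorithms in period 5; Crypto in period 1; Chem in period 1.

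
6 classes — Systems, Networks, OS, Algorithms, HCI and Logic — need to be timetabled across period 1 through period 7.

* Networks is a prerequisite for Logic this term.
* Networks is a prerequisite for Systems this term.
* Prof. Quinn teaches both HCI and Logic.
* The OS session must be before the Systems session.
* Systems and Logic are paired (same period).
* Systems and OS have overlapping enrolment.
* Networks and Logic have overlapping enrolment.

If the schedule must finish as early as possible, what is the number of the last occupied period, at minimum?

2

The precedence chain requires at least 2 distinct periods.
2 works (last occupied period: period 2): for example OS=period 1; Systems=period 2; Networks=period 1; HCI=period 1; Logic=period 2; Algorithms=period 1.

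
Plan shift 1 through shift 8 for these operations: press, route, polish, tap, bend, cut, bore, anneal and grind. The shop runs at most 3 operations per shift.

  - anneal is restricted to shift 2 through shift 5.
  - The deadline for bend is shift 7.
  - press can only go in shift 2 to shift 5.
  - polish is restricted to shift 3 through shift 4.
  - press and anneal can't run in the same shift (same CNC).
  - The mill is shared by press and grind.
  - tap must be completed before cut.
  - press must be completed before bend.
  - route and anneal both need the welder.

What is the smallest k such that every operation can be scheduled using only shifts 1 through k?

3

The precedence chain requires at least 2 distinct shifts.
With at most 3 per shift and 9 operations, at least 3 shifts are needed.
polish can't be placed before shift 3, so the schedule must run through at least shift 3.
3 works (last occupied shift: shift 3): for example polish -> shift 3; grind -> shift 1; anneal -> shift 3; press -> shift 2; bore -> shift 2; bend -> shift 3; cut -> shift 2; route -> shift 1; tap -> shift 1.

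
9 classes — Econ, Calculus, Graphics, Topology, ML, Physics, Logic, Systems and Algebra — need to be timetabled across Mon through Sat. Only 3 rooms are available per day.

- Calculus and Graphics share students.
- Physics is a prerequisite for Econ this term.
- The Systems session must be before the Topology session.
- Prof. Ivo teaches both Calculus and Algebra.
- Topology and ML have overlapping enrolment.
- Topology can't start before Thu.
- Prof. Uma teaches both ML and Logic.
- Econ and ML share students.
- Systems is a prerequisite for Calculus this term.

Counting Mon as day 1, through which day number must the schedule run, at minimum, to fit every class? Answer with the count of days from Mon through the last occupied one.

4 days

The precedence chain requires at least 2 distinct days.
With at most 3 per day and 9 classes, at least 3 days are needed.
Topology can't be placed before Thu — that is day 4 counting from Mon — so the schedule must run through at least 4 days.
4 works (last occupied day: Thu): for example Calculus -> Tue, Algebra -> Wed, Logic -> Tue, ML -> Wed, Topology -> Thu, Graphics -> Mon, Systems -> Mon, Physics -> Mon, Econ -> Tue.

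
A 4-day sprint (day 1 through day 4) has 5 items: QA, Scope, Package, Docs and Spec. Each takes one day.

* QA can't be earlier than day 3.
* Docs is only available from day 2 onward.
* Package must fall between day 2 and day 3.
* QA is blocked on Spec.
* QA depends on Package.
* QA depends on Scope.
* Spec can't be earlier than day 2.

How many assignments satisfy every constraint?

42

Splitting on QA: it can be day 3 (6), day 4 (36). Listing each branch's schedules as (Scope, Package, Docs, Spec) by day number:
QA=day 3: (1,2,2,2) (1,2,3,2) (1,2,4,2) (2,2,2,2) (2,2,3,2) (2,2,4,2) — 6.
QA=day 4: (1,2,2,2) (1,2,2,3) (1,2,3,2) (1,2,3,3) (1,2,4,2) (1,2,4,3) (1,3,2,2) (1,3,2,3) (1,3,3,2) (1,3,3,3) (1,3,4,2) (1,3,4,3) (2,2,2,2) (2,2,2,3) (2,2,3,2) (2,2,3,3) (2,2,4,2) (2,2,4,3) (2,3,2,2) (2,3,2,3) (2,3,3,2) (2,3,3,3) (2,3,4,2) (2,3,4,3) (3,2,2,2) (3,2,2,3) (3,2,3,2) (3,2,3,3) (3,2,4,2) (3,2,4,3) (3,3,2,2) (3,3,2,3) (3,3,3,2) (3,3,3,3) (3,3,4,2) (3,3,4,3) — 36.
Summing: 6 + 36 = 42.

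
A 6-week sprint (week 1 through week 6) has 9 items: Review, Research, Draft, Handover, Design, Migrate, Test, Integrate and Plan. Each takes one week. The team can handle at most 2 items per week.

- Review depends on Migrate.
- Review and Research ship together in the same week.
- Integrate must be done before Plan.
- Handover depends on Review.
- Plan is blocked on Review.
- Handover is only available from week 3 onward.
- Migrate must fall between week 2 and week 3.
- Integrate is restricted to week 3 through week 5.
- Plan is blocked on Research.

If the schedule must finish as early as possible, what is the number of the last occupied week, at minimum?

5

The precedence chain requires at least 3 distinct weeks.
With at most 2 per week and 9 work items, at least 5 weeks are needed.
Propagating the time windows through the other constraints, Handover can't land before week 4, so the schedule must run through at least week 4.
5 works (last occupied week: week 5): for example Draft in week 1, Migrate in week 2, Test in week 2, Research in week 3, Design in week 1, Plan in week 5, Integrate in week 4, Handover in week 4, Review in week 3.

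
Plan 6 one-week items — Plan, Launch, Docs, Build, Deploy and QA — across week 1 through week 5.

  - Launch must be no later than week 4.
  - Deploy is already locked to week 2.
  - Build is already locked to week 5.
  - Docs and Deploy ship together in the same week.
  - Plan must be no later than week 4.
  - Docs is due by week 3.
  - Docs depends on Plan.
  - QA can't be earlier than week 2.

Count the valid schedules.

Splitting on Launch: it can be week 1 (4), week 2 (4), week 3 (4), week 4 (4). Listing each branch's schedules as (Plan, Docs, Build, Deploy, QA) by week number:
Launch=week 1: (1,2,5,2,2) (1,2,5,2,3) (1,2,5,2,4) (1,2,5,2,5) — 4.
Launch=week 2: (1,2,5,2,2) (1,2,5,2,3) (1,2,5,2,4) (1,2,5,2,5) — 4.
Launch=week 3: (1,2,5,2,2) (1,2,5,2,3) (1,2,5,2,4) (1,2,5,2,5) — 4.
Launch=week 4: (1,2,5,2,2) (1,2,5,2,3) (1,2,5,2,4) (1,2,5,2,5) — 4.
Summing: 4 + 4 + 4 + 4 = 16.

16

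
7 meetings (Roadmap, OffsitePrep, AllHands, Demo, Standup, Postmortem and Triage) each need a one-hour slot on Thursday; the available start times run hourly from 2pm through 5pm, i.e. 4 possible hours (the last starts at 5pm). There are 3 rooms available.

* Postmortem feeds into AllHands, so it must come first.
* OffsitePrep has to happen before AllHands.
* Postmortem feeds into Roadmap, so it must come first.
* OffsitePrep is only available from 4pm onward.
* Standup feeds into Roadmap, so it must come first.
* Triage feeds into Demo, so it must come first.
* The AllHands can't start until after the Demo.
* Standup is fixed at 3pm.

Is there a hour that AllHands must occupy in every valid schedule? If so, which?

Precedence pushes AllHands to at least 5pm.
So AllHands is pinned to 5pm.

5pm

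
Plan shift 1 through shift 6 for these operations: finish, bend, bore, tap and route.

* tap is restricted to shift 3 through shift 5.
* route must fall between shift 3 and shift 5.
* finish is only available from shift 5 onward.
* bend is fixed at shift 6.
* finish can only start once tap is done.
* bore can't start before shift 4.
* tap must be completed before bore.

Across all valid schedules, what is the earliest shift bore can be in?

shift 4

Bore is available from shift 4.
bore at shift 4 is achievable: bore in shift 4, finish in shift 5, route in shift 3, tap in shift 3, bend in shift 6.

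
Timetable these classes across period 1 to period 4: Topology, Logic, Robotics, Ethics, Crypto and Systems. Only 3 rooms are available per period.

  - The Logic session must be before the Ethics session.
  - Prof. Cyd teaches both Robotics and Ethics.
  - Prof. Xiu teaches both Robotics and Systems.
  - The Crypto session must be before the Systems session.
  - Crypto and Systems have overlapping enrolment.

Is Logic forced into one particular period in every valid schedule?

Logic can be period 1 (e.g. Systems in period 2; Crypto in period 1; Topology in period 1; Robotics in period 3; Logic in period 1; Ethics in period 2) or period 2 (e.g. Systems in period 2, Robotics in period 1, Topology in period 1, Ethics in period 3, Logic in period 2, Crypto in period 1).

No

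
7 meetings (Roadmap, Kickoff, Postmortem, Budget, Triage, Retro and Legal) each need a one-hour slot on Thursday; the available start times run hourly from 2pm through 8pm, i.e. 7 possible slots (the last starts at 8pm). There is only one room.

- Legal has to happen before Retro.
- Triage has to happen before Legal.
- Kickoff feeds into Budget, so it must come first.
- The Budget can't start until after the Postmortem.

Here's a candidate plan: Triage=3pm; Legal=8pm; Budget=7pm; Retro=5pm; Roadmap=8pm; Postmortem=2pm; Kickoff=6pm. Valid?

Kickoff feeds into Budget, so it must come first — holds.
The Budget can't start until after the Postmortem — holds.
There is only one room — violated.
Triage has to happen before Legal — holds.
Legal has to happen before Retro — violated.

No — it violates: There is only one room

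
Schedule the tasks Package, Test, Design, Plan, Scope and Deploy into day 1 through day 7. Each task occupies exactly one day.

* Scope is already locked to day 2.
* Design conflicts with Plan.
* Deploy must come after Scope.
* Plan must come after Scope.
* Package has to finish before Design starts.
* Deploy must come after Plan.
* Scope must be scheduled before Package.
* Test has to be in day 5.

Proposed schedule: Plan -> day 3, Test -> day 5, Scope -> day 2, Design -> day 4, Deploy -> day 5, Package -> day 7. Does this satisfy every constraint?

No. Package has to finish before Design starts is not satisfied.

Plan must come after Scope — holds.
Package has to finish before Design starts — violated.
Deploy must come after Scope — holds.
Test has to be in day 5 — holds.
Design conflicts with Plan — holds.
Scope must be scheduled before Package — holds.
Scope is already locked to day 2 — holds.
Deploy must come after Plan — holds.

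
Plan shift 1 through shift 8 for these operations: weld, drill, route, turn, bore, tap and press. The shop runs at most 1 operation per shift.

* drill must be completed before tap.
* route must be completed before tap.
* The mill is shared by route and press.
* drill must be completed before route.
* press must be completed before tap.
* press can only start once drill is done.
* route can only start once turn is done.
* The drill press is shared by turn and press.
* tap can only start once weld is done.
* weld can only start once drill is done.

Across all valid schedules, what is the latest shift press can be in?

Precedence pushes press to at least shift 2; downstream work caps press at shift 7.
press at shift 7 is achievable: route=shift 3, drill=shift 1, tap=shift 8, turn=shift 2, press=shift 7, weld=shift 4, bore=shift 5.

shift 7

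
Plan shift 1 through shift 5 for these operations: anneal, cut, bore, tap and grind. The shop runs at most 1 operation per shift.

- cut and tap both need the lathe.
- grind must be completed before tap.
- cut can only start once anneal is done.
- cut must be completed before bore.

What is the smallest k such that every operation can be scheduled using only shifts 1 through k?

The precedence chain requires at least 3 distinct shifts.
With at most 1 per shift and 5 operations, at least 5 shifts are needed.
5 works (last occupied shift: shift 5): for example bore=shift 3, tap=shift 5, cut=shift 2, anneal=shift 1, grind=shift 4.

5 shifts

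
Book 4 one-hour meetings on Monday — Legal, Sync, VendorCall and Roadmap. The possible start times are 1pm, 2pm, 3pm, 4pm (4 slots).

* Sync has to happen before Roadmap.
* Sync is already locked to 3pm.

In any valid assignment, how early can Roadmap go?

4pm

Precedence pushes Roadmap to at least 4pm.
Roadmap at 4pm is achievable: Legal=1pm, Roadmap=4pm, VendorCall=1pm, Sync=3pm.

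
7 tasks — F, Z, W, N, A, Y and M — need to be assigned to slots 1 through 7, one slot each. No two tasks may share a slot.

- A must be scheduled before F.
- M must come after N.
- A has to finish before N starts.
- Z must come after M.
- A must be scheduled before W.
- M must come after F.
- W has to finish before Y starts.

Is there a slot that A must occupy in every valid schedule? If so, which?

Downstream work caps A at 4.
So A is pinned to 1.

1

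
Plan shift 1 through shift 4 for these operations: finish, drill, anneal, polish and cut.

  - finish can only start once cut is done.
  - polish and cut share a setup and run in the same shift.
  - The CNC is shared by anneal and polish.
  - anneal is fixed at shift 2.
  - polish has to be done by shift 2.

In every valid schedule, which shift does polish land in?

polish's window is shift 1–shift 2.
anneal is fixed at shift 2, and polish can't share a shift with anneal.
So polish must be shift 1.

shift 1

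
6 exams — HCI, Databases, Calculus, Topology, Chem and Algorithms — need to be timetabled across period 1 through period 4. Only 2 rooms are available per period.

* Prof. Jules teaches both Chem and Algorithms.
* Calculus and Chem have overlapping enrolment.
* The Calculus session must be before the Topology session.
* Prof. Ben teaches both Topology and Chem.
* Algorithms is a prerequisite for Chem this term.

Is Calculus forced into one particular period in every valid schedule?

Calculus can be period 1 (e.g. Calculus -> period 1; Topology -> period 2; Algorithms -> period 1; Chem -> period 3; Databases -> period 3; HCI -> period 2) or period 2 (e.g. Calculus in period 2, Databases in period 2, Topology in period 3, HCI in period 1, Chem in period 4, Algorithms in period 1).

No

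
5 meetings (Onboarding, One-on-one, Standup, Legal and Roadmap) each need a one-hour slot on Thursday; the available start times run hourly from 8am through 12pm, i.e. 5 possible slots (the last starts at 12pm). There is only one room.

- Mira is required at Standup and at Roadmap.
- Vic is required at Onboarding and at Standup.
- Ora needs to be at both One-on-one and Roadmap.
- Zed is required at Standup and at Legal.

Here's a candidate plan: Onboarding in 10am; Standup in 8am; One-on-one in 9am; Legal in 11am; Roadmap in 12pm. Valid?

Mira is required at Standup and at Roadmap — holds.
Ora needs to be at both One-on-one and Roadmap — holds.
Vic is required at Onboarding and at Standup — holds.
Zed is required at Standup and at Legal — holds.
There is only one room — holds.

Yes, all constraints hold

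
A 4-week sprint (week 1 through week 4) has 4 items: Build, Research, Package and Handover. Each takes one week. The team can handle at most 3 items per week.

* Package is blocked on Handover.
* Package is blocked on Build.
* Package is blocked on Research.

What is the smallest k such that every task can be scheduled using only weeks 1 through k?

2 weeks

The precedence chain requires at least 2 distinct weeks.
With at most 3 per week and 4 tasks, at least 2 weeks are needed.
2 works (last occupied week: week 2): for example Handover=week 1, Research=week 1, Build=week 1, Package=week 2.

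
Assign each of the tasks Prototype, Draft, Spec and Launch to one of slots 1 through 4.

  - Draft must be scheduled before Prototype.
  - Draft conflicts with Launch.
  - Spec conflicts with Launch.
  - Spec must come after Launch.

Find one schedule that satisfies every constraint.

Draft -> 1, Launch -> 2, Spec -> 3, Prototype -> 2

Checking: Draft(1) before Prototype(2); Launch(2) before Spec(3); Spec(3) != Launch(2); Draft(1) != Launch(2).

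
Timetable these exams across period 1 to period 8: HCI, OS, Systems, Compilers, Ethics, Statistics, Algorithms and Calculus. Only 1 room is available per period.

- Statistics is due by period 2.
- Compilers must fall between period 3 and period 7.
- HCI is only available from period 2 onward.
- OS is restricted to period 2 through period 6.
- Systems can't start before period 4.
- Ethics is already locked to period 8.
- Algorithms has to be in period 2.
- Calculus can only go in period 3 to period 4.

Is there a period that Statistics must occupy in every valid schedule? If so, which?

Statistics's own window allows nothing later than period 2.
So Statistics is pinned to period 1.

period 1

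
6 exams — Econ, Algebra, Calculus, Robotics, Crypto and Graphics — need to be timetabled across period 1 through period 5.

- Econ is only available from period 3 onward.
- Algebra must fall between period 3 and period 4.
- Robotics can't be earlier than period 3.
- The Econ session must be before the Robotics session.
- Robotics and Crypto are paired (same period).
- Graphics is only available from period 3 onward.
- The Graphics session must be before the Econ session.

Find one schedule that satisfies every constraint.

Crypto=period 5; Calculus=period 1; Algebra=period 3; Graphics=period 3; Econ=period 4; Robotics=period 5

Checking: Econ(period 4) before Robotics(period 5); Graphics(period 3) before Econ(period 4); Robotics = Crypto = period 5; Robotics=period 5 in [period 3,period 5]; Algebra=period 3 in [period 3,period 4]; Graphics=period 3 in [period 3,period 5]; Econ=period 4 in [period 3,period 5].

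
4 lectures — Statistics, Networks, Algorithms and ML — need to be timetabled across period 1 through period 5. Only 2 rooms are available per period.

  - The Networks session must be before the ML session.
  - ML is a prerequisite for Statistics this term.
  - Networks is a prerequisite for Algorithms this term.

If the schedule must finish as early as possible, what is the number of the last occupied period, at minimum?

The precedence chain requires at least 3 distinct periods.
With at most 2 per period and 4 lectures, at least 2 periods are needed.
3 works (last occupied period: period 3): for example Statistics -> period 3, ML -> period 2, Algorithms -> period 2, Networks -> period 1.

period 3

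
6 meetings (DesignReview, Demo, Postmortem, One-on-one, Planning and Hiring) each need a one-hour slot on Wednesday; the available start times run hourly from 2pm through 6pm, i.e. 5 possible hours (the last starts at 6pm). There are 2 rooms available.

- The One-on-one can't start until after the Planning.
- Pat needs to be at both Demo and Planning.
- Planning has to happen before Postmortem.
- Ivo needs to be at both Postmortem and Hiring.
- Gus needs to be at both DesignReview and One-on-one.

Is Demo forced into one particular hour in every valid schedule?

No

Demo can be 2pm (e.g. One-on-one -> 4pm; Demo -> 2pm; Planning -> 3pm; DesignReview -> 2pm; Postmortem -> 4pm; Hiring -> 3pm) or 3pm (e.g. Planning in 2pm, One-on-one in 4pm, DesignReview in 2pm, Demo in 3pm, Hiring in 4pm, Postmortem in 3pm).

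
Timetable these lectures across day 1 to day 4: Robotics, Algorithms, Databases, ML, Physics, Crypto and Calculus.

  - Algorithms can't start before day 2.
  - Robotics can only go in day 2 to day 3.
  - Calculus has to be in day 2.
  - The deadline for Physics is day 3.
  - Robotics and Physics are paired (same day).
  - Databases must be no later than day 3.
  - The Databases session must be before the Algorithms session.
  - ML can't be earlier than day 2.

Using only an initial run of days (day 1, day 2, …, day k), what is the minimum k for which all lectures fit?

2

The precedence chain requires at least 2 distinct days.
2 works (last occupied day: day 2): for example Databases=day 1; Crypto=day 1; Calculus=day 2; Algorithms=day 2; Physics=day 2; ML=day 2; Robotics=day 2.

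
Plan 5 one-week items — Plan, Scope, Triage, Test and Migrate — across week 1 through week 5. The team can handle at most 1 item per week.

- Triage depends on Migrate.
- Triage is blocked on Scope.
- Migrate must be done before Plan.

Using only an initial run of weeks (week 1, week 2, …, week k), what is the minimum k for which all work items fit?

5

The precedence chain requires at least 2 distinct weeks.
With at most 1 per week and 5 work items, at least 5 weeks are needed.
5 works (last occupied week: week 5): for example Scope in week 2, Migrate in week 1, Test in week 5, Plan in week 4, Triage in week 3.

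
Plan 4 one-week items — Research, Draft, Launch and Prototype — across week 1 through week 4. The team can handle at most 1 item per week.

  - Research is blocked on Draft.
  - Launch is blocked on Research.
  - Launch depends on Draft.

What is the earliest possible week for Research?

week 2

Precedence pushes Research to at least week 2; downstream work caps Research at week 3.
Research at week 2 is achievable: Prototype -> week 4, Launch -> week 3, Draft -> week 1, Research -> week 2.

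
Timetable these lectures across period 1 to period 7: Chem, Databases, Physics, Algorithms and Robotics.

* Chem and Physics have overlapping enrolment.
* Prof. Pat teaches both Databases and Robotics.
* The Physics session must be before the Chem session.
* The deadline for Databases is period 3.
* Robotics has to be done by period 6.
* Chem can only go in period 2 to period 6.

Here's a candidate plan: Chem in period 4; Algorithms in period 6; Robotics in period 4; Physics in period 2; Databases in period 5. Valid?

Invalid. The deadline for Databases is period 3.

Prof. Pat teaches both Databases and Robotics — holds.
The Physics session must be before the Chem session — holds.
Chem and Physics have overlapping enrolment — holds.
Chem can only go in period 2 to period 6 — holds.
Robotics has to be done by period 6 — holds.
The deadline for Databases is period 3 — violated.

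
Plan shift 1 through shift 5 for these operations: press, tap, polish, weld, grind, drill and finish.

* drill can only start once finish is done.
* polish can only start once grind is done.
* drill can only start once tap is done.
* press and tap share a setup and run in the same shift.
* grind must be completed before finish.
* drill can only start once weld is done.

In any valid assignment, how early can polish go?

shift 2

Precedence pushes polish to at least shift 2.
polish at shift 2 is achievable: press -> shift 1, weld -> shift 1, finish -> shift 2, drill -> shift 3, polish -> shift 2, tap -> shift 1, grind -> shift 1.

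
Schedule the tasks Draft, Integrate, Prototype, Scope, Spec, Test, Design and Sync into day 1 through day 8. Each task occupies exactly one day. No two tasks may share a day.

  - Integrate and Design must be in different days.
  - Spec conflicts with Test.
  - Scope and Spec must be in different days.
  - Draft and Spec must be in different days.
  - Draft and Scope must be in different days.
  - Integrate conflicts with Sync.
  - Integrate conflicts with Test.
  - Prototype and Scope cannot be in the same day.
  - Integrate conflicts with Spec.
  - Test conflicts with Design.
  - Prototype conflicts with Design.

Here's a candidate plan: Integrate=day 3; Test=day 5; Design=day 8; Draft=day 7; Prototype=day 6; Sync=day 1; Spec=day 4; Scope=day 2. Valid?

Valid

Prototype and Scope cannot be in the same day — holds.
Scope and Spec must be in different days — holds.
Spec conflicts with Test — holds.
Draft and Spec must be in different days — holds.
Integrate conflicts with Test — holds.
Draft and Scope must be in different days — holds.
Prototype conflicts with Design — holds.
Integrate conflicts with Sync — holds.
No two tasks may share a day — holds.
Integrate conflicts with Spec — holds.
Integrate and Design must be in different days — holds.
Test conflicts with Design — holds.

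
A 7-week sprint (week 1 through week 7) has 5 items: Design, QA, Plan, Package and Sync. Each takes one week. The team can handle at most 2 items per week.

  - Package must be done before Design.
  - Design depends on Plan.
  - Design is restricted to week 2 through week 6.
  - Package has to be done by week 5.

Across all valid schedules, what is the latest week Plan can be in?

week 5

Downstream work caps Plan at week 5.
Plan at week 5 is achievable: Plan=week 5, Sync=week 2, Design=week 6, QA=week 1, Package=week 1.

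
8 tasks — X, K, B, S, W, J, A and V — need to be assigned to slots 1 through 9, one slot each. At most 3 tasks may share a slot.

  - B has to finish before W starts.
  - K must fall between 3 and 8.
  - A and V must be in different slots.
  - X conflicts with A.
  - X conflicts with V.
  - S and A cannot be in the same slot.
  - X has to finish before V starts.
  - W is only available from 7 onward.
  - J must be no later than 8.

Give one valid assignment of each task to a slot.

A -> 3; X -> 1; S -> 2; W -> 7; J -> 1; K -> 3; B -> 1; V -> 2

Checking: X(1) before V(2); B(1) before W(7); X(1) != A(3); X(1) != V(2); S(2) != A(3); A(3) != V(2); J=1 in [1,8]; W=7 in [7,9]; K=3 in [3,8]; max 3 per slot (cap 3).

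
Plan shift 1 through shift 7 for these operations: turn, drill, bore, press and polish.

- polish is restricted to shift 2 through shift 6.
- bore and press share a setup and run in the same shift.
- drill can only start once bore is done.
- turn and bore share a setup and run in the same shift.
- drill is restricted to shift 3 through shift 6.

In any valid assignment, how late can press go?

Press must be in the same shift as bore, which can't be after shift 5, so press is at most shift 5.
press at shift 5 is achievable: drill=shift 6, polish=shift 2, press=shift 5, bore=shift 5, turn=shift 5.

shift 5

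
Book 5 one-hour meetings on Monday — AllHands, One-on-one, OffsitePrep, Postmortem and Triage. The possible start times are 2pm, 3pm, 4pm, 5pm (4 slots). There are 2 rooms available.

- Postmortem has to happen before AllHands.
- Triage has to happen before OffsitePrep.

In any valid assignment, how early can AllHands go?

Precedence pushes AllHands to at least 3pm.
AllHands at 3pm is achievable: Triage in 2pm; One-on-one in 4pm; OffsitePrep in 3pm; Postmortem in 2pm; AllHands in 3pm.

3pm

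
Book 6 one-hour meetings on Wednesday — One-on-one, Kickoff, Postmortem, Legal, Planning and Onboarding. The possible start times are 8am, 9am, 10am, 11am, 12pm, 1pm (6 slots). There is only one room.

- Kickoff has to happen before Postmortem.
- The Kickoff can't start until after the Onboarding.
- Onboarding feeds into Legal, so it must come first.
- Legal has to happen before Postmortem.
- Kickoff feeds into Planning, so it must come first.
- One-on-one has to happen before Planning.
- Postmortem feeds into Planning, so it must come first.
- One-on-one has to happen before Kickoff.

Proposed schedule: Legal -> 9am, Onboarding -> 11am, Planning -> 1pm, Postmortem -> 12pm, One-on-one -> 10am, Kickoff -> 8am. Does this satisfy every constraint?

No — it violates: The Kickoff can't start until after the Onboarding

One-on-one has to happen before Planning — holds.
One-on-one has to happen before Kickoff — violated.
Legal has to happen before Postmortem — holds.
There is only one room — holds.
Onboarding feeds into Legal, so it must come first — violated.
The Kickoff can't start until after the Onboarding — violated.
Kickoff has to happen before Postmortem — holds.
Postmortem feeds into Planning, so it must come first — holds.
Kickoff feeds into Planning, so it must come first — holds.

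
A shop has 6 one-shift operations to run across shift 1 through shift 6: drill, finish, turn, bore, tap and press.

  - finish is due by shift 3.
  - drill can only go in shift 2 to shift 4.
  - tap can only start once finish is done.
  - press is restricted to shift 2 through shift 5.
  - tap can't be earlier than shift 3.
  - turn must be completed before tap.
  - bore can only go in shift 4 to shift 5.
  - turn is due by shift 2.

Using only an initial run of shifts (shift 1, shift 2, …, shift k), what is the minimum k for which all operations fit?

4

The precedence chain requires at least 2 distinct shifts.
bore can't be placed before shift 4, so the schedule must run through at least shift 4.
4 works (last occupied shift: shift 4): for example turn -> shift 1, tap -> shift 3, drill -> shift 2, press -> shift 2, finish -> shift 1, bore -> shift 4.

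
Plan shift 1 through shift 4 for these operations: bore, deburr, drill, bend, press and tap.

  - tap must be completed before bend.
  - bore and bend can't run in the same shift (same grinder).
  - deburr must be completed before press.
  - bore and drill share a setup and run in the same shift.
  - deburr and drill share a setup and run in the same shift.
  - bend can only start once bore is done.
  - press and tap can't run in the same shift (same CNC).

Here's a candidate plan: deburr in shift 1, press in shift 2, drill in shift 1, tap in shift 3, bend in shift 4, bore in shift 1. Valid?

Yes, all constraints hold

press and tap can't run in the same shift (same CNC) — holds.
bend can only start once bore is done — holds.
tap must be completed before bend — holds.
bore and bend can't run in the same shift (same grinder) — holds.
deburr and drill share a setup and run in the same shift — holds.
bore and drill share a setup and run in the same shift — holds.
deburr must be completed before press — holds.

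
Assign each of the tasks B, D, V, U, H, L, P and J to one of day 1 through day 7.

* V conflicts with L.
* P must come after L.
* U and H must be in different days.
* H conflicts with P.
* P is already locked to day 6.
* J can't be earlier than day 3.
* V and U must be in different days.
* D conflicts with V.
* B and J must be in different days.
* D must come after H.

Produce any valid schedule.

V in day 3, D in day 2, B in day 1, H in day 1, J in day 3, P in day 6, L in day 1, U in day 2

Checking: L(day 1) before P(day 6); H(day 1) before D(day 2); B(day 1) != J(day 3); D(day 2) != V(day 3); U(day 2) != H(day 1); V(day 3) != U(day 2); V(day 3) != L(day 1); H(day 1) != P(day 6); P=day 6 in [day 6,day 6]; J=day 3 in [day 3,day 7].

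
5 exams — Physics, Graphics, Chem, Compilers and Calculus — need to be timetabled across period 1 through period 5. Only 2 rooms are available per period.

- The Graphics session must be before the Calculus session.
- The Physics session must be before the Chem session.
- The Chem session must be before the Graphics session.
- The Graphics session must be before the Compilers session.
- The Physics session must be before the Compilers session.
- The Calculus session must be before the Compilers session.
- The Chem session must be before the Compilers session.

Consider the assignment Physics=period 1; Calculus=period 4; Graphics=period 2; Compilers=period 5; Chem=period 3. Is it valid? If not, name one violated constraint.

The Physics session must be before the Chem session — holds.
The Physics session must be before the Compilers session — holds.
The Graphics session must be before the Compilers session — holds.
The Graphics session must be before the Calculus session — holds.
Only 2 rooms are available per period — holds.
The Calculus session must be before the Compilers session — holds.
The Chem session must be before the Compilers session — holds.
The Chem session must be before the Graphics session — violated.

No — it violates: The Chem session must be before the Graphics session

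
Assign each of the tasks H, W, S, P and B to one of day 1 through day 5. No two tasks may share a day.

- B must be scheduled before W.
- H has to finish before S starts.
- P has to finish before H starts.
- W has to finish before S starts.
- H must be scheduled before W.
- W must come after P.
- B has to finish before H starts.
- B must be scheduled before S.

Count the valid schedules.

2

Enumerating: P -> day 2; W -> day 4; H -> day 3; S -> day 5; B -> day 1 | H in day 3, B in day 2, W in day 4, P in day 1, S in day 5.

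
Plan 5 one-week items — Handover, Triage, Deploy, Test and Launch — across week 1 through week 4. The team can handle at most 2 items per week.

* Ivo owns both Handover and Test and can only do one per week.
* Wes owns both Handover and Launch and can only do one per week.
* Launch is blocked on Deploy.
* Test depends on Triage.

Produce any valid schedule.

Test=week 2, Triage=week 1, Deploy=week 1, Handover=week 3, Launch=week 2

Checking: Deploy(week 1) before Launch(week 2); Triage(week 1) before Test(week 2); Handover(week 3) != Launch(week 2); Handover(week 3) != Test(week 2); max 2 per week (cap 2).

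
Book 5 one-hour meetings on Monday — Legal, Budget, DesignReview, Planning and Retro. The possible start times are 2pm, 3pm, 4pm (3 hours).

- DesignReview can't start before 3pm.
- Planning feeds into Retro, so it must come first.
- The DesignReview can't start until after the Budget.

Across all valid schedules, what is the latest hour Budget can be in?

3pm

Downstream work caps Budget at 3pm.
Budget at 3pm is achievable: Retro -> 3pm, DesignReview -> 4pm, Planning -> 2pm, Budget -> 3pm, Legal -> 2pm.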